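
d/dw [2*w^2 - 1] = 4*w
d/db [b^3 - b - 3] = 3*b^2 - 1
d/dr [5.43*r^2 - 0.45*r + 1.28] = 10.86*r - 0.45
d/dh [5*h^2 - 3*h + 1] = 10*h - 3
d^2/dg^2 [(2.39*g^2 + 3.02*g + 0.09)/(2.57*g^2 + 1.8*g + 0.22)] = (17.781316*g^3 - 4.54118999999997*g^2 - 7.747008*g - 1.67906)/(16.974593*g^6 + 35.66646*g^5 + 29.339634*g^4 + 11.93832*g^3 + 2.511564*g^2 + 0.26136*g + 0.010648)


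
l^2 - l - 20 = (l - 5)*(l + 4)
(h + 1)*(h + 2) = h^2 + 3*h + 2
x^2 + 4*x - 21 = (x - 3)*(x + 7)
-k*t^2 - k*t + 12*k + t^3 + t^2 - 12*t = (-k + t)*(t - 3)*(t + 4)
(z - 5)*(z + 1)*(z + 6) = z^3 + 2*z^2 - 29*z - 30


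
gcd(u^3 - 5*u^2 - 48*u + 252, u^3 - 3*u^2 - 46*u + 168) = u^2 + u - 42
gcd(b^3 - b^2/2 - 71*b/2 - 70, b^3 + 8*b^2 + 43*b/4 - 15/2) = b + 5/2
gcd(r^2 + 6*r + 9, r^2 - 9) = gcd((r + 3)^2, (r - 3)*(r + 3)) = r + 3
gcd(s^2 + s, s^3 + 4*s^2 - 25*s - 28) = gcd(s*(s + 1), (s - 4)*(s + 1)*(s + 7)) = s + 1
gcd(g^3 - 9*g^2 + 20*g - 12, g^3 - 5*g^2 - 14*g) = 1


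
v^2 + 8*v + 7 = (v + 1)*(v + 7)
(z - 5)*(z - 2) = z^2 - 7*z + 10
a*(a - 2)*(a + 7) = a^3 + 5*a^2 - 14*a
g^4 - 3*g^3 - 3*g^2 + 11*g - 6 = (g - 3)*(g - 1)^2*(g + 2)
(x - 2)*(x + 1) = x^2 - x - 2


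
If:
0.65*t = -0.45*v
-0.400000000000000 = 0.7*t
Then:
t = -0.57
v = 0.83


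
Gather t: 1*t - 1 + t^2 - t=t^2 - 1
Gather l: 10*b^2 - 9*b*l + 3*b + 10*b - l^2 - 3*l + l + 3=10*b^2 + 13*b - l^2 + l*(-9*b - 2) + 3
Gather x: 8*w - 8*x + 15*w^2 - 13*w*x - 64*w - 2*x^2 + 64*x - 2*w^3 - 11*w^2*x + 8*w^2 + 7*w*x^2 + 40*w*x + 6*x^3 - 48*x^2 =-2*w^3 + 23*w^2 - 56*w + 6*x^3 + x^2*(7*w - 50) + x*(-11*w^2 + 27*w + 56)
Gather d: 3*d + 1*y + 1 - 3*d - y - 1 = 0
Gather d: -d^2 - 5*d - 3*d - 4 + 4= -d^2 - 8*d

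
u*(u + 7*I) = u^2 + 7*I*u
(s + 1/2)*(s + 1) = s^2 + 3*s/2 + 1/2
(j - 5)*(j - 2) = j^2 - 7*j + 10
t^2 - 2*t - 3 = (t - 3)*(t + 1)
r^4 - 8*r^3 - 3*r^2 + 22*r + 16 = (r - 8)*(r - 2)*(r + 1)^2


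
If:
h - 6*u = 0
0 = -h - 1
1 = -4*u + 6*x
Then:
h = -1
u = -1/6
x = 1/18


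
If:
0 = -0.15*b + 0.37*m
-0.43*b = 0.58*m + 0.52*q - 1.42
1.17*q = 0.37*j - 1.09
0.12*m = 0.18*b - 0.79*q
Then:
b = 1.89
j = 3.94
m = 0.77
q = 0.31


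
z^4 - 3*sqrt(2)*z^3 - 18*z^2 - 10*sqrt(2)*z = z*(z - 5*sqrt(2))*(z + sqrt(2))^2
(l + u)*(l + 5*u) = l^2 + 6*l*u + 5*u^2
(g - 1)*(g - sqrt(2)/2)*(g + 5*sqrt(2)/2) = g^3 - g^2 + 2*sqrt(2)*g^2 - 2*sqrt(2)*g - 5*g/2 + 5/2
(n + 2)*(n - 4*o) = n^2 - 4*n*o + 2*n - 8*o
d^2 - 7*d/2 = d*(d - 7/2)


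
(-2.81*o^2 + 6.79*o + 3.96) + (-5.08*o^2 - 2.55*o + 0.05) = -7.89*o^2 + 4.24*o + 4.01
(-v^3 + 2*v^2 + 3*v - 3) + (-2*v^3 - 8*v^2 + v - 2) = -3*v^3 - 6*v^2 + 4*v - 5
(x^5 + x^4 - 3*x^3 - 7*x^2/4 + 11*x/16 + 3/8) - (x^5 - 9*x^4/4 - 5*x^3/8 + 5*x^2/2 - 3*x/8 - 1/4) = 13*x^4/4 - 19*x^3/8 - 17*x^2/4 + 17*x/16 + 5/8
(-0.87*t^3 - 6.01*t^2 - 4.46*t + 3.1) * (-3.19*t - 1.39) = 2.7753*t^4 + 20.3812*t^3 + 22.5813*t^2 - 3.6896*t - 4.309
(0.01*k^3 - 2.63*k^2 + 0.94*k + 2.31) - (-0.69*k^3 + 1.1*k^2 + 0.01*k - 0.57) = 0.7*k^3 - 3.73*k^2 + 0.93*k + 2.88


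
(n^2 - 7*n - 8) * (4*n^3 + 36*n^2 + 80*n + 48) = 4*n^5 + 8*n^4 - 204*n^3 - 800*n^2 - 976*n - 384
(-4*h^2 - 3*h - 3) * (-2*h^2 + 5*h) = 8*h^4 - 14*h^3 - 9*h^2 - 15*h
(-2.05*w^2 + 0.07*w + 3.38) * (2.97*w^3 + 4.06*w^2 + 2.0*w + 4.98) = -6.0885*w^5 - 8.1151*w^4 + 6.2228*w^3 + 3.6538*w^2 + 7.1086*w + 16.8324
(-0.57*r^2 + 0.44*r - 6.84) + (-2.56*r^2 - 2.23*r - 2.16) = -3.13*r^2 - 1.79*r - 9.0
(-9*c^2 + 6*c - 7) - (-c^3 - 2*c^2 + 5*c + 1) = c^3 - 7*c^2 + c - 8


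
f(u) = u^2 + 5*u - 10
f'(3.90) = 12.80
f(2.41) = 7.86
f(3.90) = 24.71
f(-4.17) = -13.46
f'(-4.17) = -3.34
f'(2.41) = 9.82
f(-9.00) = 26.00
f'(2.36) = 9.72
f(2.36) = 7.37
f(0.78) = -5.49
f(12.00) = 194.00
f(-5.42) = -7.72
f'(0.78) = 6.56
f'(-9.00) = -13.00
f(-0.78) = -13.29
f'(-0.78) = 3.44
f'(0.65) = 6.30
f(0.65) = -6.33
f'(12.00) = 29.00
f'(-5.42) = -5.84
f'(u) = 2*u + 5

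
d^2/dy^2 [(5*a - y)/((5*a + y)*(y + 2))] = 2*((5*a - y)*(5*a + y)^2 + (5*a - y)*(5*a + y)*(y + 2) + (5*a - y)*(y + 2)^2 + (5*a + y)^2*(y + 2) + (5*a + y)*(y + 2)^2)/((5*a + y)^3*(y + 2)^3)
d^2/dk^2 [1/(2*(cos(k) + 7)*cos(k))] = (-(1 - cos(2*k))^2 + 105*cos(k)/4 - 51*cos(2*k)/2 - 21*cos(3*k)/4 + 153/2)/(2*(cos(k) + 7)^3*cos(k)^3)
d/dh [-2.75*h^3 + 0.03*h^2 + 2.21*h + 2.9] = -8.25*h^2 + 0.06*h + 2.21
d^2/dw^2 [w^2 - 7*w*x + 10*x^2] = 2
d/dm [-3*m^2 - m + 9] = -6*m - 1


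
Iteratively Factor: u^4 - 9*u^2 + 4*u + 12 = (u + 3)*(u^3 - 3*u^2 + 4) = (u - 2)*(u + 3)*(u^2 - u - 2) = (u - 2)^2*(u + 3)*(u + 1)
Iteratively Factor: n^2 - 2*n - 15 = (n + 3)*(n - 5)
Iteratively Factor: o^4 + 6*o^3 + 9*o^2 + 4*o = (o + 1)*(o^3 + 5*o^2 + 4*o) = o*(o + 1)*(o^2 + 5*o + 4) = o*(o + 1)^2*(o + 4)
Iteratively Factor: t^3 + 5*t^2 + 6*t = (t + 2)*(t^2 + 3*t) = (t + 2)*(t + 3)*(t)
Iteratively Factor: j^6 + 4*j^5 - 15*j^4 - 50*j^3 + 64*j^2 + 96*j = (j - 2)*(j^5 + 6*j^4 - 3*j^3 - 56*j^2 - 48*j) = (j - 2)*(j + 4)*(j^4 + 2*j^3 - 11*j^2 - 12*j) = j*(j - 2)*(j + 4)*(j^3 + 2*j^2 - 11*j - 12) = j*(j - 2)*(j + 1)*(j + 4)*(j^2 + j - 12) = j*(j - 3)*(j - 2)*(j + 1)*(j + 4)*(j + 4)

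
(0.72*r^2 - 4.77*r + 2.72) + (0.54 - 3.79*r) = 0.72*r^2 - 8.56*r + 3.26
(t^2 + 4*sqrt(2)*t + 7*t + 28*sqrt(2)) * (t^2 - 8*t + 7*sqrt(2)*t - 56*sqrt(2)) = t^4 - t^3 + 11*sqrt(2)*t^3 - 11*sqrt(2)*t^2 - 616*sqrt(2)*t - 56*t - 3136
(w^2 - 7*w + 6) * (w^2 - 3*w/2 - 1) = w^4 - 17*w^3/2 + 31*w^2/2 - 2*w - 6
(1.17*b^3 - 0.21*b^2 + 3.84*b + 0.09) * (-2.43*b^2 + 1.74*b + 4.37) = -2.8431*b^5 + 2.5461*b^4 - 4.5837*b^3 + 5.5452*b^2 + 16.9374*b + 0.3933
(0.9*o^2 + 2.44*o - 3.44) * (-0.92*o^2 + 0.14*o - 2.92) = -0.828*o^4 - 2.1188*o^3 + 0.8784*o^2 - 7.6064*o + 10.0448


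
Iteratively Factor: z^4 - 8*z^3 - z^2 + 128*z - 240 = (z - 3)*(z^3 - 5*z^2 - 16*z + 80) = (z - 4)*(z - 3)*(z^2 - z - 20) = (z - 4)*(z - 3)*(z + 4)*(z - 5)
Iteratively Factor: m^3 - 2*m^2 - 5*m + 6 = (m + 2)*(m^2 - 4*m + 3) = (m - 3)*(m + 2)*(m - 1)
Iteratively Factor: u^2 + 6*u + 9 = (u + 3)*(u + 3)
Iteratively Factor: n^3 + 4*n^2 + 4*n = (n + 2)*(n^2 + 2*n) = n*(n + 2)*(n + 2)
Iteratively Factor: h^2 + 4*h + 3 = (h + 3)*(h + 1)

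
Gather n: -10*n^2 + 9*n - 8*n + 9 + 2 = -10*n^2 + n + 11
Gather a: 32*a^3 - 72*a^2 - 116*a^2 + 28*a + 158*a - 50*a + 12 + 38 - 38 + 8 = 32*a^3 - 188*a^2 + 136*a + 20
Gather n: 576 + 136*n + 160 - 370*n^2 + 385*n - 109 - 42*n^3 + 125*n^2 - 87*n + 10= -42*n^3 - 245*n^2 + 434*n + 637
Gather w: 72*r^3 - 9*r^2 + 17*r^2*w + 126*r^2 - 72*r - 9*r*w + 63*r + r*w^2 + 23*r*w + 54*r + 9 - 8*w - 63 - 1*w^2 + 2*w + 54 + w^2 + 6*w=72*r^3 + 117*r^2 + r*w^2 + 45*r + w*(17*r^2 + 14*r)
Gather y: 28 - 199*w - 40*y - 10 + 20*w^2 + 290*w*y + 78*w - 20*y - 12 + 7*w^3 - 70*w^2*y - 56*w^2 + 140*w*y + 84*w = 7*w^3 - 36*w^2 - 37*w + y*(-70*w^2 + 430*w - 60) + 6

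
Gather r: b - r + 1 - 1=b - r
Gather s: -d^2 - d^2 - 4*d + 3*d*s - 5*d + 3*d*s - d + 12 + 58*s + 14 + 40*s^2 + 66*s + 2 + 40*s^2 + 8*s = -2*d^2 - 10*d + 80*s^2 + s*(6*d + 132) + 28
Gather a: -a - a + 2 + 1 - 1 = 2 - 2*a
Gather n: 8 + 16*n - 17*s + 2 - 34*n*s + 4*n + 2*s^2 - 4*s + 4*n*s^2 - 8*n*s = n*(4*s^2 - 42*s + 20) + 2*s^2 - 21*s + 10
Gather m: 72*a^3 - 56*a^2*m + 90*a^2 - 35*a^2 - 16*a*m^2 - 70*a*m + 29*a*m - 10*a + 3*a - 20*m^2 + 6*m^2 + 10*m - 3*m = 72*a^3 + 55*a^2 - 7*a + m^2*(-16*a - 14) + m*(-56*a^2 - 41*a + 7)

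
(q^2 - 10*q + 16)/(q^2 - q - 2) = (q - 8)/(q + 1)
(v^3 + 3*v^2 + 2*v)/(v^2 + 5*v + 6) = v*(v + 1)/(v + 3)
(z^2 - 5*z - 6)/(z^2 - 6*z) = (z + 1)/z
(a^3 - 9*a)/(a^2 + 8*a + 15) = a*(a - 3)/(a + 5)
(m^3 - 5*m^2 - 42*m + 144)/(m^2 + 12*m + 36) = (m^2 - 11*m + 24)/(m + 6)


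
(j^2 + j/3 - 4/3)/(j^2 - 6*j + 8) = (3*j^2 + j - 4)/(3*(j^2 - 6*j + 8))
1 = 1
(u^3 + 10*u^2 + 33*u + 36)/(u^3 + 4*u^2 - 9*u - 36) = (u + 3)/(u - 3)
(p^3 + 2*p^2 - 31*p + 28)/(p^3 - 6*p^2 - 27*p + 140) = (p^2 + 6*p - 7)/(p^2 - 2*p - 35)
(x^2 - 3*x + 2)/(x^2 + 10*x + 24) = (x^2 - 3*x + 2)/(x^2 + 10*x + 24)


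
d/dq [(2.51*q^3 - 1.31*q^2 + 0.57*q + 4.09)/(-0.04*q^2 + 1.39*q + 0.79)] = (-0.1004*q^4 + 6.9778*q^3 + 4.1506*q^2 - 1.7426*q - 5.2348)/(0.0016*q^4 - 0.1112*q^3 + 1.8689*q^2 + 2.1962*q + 0.6241)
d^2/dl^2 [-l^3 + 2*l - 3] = -6*l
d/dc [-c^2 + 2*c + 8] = 2 - 2*c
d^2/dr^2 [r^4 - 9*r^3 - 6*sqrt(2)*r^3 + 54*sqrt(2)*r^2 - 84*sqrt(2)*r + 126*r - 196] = 12*r^2 - 54*r - 36*sqrt(2)*r + 108*sqrt(2)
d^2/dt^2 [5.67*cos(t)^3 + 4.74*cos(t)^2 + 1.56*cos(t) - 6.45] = -5.8125*cos(t) - 9.48*cos(2*t) - 12.7575*cos(3*t)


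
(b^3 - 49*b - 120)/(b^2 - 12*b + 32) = (b^2 + 8*b + 15)/(b - 4)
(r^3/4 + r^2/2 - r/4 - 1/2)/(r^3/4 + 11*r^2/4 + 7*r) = (r^3 + 2*r^2 - r - 2)/(r*(r^2 + 11*r + 28))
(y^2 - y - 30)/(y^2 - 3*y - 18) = (y + 5)/(y + 3)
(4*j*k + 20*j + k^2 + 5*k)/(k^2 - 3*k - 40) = (4*j + k)/(k - 8)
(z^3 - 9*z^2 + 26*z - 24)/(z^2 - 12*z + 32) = (z^2 - 5*z + 6)/(z - 8)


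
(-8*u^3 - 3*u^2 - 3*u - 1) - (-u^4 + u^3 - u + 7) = u^4 - 9*u^3 - 3*u^2 - 2*u - 8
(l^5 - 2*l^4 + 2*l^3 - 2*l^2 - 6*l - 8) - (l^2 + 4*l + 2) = l^5 - 2*l^4 + 2*l^3 - 3*l^2 - 10*l - 10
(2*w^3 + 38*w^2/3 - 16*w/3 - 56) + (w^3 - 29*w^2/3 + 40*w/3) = 3*w^3 + 3*w^2 + 8*w - 56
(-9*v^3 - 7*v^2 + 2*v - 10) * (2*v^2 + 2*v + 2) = -18*v^5 - 32*v^4 - 28*v^3 - 30*v^2 - 16*v - 20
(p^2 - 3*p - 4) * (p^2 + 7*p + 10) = p^4 + 4*p^3 - 15*p^2 - 58*p - 40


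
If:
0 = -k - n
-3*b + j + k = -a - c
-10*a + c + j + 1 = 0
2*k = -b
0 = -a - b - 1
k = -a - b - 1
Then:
No Solution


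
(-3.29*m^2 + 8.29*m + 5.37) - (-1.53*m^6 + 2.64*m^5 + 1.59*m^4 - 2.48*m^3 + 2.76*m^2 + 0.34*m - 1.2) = 1.53*m^6 - 2.64*m^5 - 1.59*m^4 + 2.48*m^3 - 6.05*m^2 + 7.95*m + 6.57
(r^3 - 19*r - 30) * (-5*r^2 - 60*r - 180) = -5*r^5 - 60*r^4 - 85*r^3 + 1290*r^2 + 5220*r + 5400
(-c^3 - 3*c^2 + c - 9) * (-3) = 3*c^3 + 9*c^2 - 3*c + 27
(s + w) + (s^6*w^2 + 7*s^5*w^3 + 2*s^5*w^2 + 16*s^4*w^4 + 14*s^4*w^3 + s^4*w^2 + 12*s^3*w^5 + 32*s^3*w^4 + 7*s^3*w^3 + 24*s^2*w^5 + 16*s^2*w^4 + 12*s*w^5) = s^6*w^2 + 7*s^5*w^3 + 2*s^5*w^2 + 16*s^4*w^4 + 14*s^4*w^3 + s^4*w^2 + 12*s^3*w^5 + 32*s^3*w^4 + 7*s^3*w^3 + 24*s^2*w^5 + 16*s^2*w^4 + 12*s*w^5 + s + w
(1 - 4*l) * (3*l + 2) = -12*l^2 - 5*l + 2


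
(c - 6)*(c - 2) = c^2 - 8*c + 12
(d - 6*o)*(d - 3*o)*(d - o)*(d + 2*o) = d^4 - 8*d^3*o + 7*d^2*o^2 + 36*d*o^3 - 36*o^4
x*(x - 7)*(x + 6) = x^3 - x^2 - 42*x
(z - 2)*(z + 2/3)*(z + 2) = z^3 + 2*z^2/3 - 4*z - 8/3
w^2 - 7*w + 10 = (w - 5)*(w - 2)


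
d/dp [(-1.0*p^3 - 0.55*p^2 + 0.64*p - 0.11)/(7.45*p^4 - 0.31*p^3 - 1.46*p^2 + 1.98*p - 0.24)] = (7.45*p^6 + 8.195*p^5 - 13.0145*p^4 - 0.2852*p^3 + 0.4631*p^2 - 0.0571999999999999*p + 0.0642)/(55.5025*p^8 - 4.619*p^7 - 21.6579*p^6 + 30.4072*p^5 - 2.672*p^4 - 5.6328*p^3 + 4.6212*p^2 - 0.9504*p + 0.0576)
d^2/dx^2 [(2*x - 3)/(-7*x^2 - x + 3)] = 2*(-(2*x - 3)*(14*x + 1)^2 + (42*x - 19)*(7*x^2 + x - 3))/(7*x^2 + x - 3)^3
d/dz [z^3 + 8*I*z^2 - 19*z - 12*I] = 3*z^2 + 16*I*z - 19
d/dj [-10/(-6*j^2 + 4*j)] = 10*(1 - 3*j)/(j^2*(3*j - 2)^2)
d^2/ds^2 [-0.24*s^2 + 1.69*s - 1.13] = -0.480000000000000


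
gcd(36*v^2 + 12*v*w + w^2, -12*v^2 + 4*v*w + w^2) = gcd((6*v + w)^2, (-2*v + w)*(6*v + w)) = 6*v + w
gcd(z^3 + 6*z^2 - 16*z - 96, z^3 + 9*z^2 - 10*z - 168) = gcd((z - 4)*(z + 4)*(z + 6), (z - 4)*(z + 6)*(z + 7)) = z^2 + 2*z - 24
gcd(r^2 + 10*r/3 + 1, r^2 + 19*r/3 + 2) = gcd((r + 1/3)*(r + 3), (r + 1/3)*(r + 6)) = r + 1/3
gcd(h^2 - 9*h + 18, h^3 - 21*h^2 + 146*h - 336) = h - 6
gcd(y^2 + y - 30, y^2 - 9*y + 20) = y - 5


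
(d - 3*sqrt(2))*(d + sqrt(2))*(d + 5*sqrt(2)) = d^3 + 3*sqrt(2)*d^2 - 26*d - 30*sqrt(2)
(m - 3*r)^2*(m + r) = m^3 - 5*m^2*r + 3*m*r^2 + 9*r^3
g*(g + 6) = g^2 + 6*g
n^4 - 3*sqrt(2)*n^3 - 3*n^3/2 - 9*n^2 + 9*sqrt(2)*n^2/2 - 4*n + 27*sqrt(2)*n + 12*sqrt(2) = (n - 4)*(n + 1/2)*(n + 2)*(n - 3*sqrt(2))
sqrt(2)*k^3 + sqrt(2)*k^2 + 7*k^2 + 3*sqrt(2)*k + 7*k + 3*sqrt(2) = (k + 1)*(k + 3*sqrt(2))*(sqrt(2)*k + 1)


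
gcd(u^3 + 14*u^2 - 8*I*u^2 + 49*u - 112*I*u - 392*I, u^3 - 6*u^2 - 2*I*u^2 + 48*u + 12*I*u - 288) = u - 8*I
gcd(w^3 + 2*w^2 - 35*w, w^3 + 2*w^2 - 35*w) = w^3 + 2*w^2 - 35*w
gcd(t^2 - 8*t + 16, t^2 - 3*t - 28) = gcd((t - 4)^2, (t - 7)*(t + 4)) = 1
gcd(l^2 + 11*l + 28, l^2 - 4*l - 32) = l + 4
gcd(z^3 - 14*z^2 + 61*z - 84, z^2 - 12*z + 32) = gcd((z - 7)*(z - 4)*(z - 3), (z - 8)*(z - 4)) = z - 4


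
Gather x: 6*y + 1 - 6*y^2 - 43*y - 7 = -6*y^2 - 37*y - 6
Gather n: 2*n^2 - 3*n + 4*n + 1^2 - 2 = 2*n^2 + n - 1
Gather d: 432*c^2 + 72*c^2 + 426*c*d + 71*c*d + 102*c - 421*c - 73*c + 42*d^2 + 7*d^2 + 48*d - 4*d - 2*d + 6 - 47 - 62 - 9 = 504*c^2 - 392*c + 49*d^2 + d*(497*c + 42) - 112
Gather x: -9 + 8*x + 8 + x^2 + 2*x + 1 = x^2 + 10*x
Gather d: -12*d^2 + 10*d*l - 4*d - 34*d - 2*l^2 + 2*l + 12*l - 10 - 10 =-12*d^2 + d*(10*l - 38) - 2*l^2 + 14*l - 20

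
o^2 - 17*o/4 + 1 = (o - 4)*(o - 1/4)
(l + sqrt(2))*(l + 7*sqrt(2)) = l^2 + 8*sqrt(2)*l + 14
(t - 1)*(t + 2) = t^2 + t - 2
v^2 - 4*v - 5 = (v - 5)*(v + 1)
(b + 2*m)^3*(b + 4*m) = b^4 + 10*b^3*m + 36*b^2*m^2 + 56*b*m^3 + 32*m^4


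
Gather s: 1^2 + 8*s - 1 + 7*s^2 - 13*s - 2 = 7*s^2 - 5*s - 2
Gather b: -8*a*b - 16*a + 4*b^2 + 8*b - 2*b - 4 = -16*a + 4*b^2 + b*(6 - 8*a) - 4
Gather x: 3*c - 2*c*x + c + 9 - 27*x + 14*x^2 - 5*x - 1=4*c + 14*x^2 + x*(-2*c - 32) + 8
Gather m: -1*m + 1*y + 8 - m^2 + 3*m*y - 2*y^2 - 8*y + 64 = -m^2 + m*(3*y - 1) - 2*y^2 - 7*y + 72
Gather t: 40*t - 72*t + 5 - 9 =-32*t - 4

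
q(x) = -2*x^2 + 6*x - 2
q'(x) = 6 - 4*x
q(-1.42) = -14.55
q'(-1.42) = 11.68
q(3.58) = -6.15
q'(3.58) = -8.32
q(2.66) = -0.19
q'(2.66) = -4.64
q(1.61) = 2.48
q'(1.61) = -0.44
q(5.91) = -36.40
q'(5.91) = -17.64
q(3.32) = -4.12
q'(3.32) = -7.28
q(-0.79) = -7.99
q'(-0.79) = 9.16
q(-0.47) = -5.26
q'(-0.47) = 7.88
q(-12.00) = -362.00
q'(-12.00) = 54.00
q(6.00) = -38.00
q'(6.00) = -18.00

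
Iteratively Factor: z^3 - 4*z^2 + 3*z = (z - 1)*(z^2 - 3*z) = (z - 3)*(z - 1)*(z)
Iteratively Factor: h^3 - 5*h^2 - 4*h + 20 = (h - 2)*(h^2 - 3*h - 10) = (h - 5)*(h - 2)*(h + 2)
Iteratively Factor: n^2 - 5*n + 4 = (n - 4)*(n - 1)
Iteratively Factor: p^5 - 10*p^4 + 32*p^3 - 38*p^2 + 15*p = (p - 3)*(p^4 - 7*p^3 + 11*p^2 - 5*p) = (p - 3)*(p - 1)*(p^3 - 6*p^2 + 5*p) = (p - 5)*(p - 3)*(p - 1)*(p^2 - p) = (p - 5)*(p - 3)*(p - 1)^2*(p)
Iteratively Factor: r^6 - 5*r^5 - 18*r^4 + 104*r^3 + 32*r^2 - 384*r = (r + 4)*(r^5 - 9*r^4 + 18*r^3 + 32*r^2 - 96*r) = (r - 4)*(r + 4)*(r^4 - 5*r^3 - 2*r^2 + 24*r) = (r - 4)*(r - 3)*(r + 4)*(r^3 - 2*r^2 - 8*r) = r*(r - 4)*(r - 3)*(r + 4)*(r^2 - 2*r - 8) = r*(r - 4)^2*(r - 3)*(r + 4)*(r + 2)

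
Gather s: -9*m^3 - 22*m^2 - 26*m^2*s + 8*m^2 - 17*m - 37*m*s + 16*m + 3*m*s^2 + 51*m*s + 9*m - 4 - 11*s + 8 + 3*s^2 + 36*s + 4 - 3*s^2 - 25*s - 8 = -9*m^3 - 14*m^2 + 3*m*s^2 + 8*m + s*(-26*m^2 + 14*m)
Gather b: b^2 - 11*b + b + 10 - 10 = b^2 - 10*b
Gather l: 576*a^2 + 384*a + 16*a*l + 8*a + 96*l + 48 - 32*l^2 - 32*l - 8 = 576*a^2 + 392*a - 32*l^2 + l*(16*a + 64) + 40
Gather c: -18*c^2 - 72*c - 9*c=-18*c^2 - 81*c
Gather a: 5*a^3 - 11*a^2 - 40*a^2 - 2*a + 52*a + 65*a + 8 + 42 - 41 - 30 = 5*a^3 - 51*a^2 + 115*a - 21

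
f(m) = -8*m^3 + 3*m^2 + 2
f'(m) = -24*m^2 + 6*m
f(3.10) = -207.50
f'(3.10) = -212.04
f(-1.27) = 23.23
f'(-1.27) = -46.33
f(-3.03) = 252.09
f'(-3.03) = -238.52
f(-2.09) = 88.14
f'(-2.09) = -117.37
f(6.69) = -2259.08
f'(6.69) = -1034.01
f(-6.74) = 2587.74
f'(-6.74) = -1130.70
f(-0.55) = 4.24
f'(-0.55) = -10.56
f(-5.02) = 1089.65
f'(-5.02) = -634.93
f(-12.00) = 14258.00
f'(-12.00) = -3528.00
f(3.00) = -187.00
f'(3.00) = -198.00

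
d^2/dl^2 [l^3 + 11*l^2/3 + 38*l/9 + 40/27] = 6*l + 22/3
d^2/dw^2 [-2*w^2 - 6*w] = -4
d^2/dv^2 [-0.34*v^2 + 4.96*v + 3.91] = -0.680000000000000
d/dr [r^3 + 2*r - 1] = 3*r^2 + 2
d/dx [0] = 0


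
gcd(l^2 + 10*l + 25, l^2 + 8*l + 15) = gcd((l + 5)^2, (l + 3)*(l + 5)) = l + 5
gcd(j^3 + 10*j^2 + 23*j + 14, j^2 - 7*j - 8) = j + 1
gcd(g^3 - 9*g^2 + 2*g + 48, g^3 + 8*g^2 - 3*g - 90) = g - 3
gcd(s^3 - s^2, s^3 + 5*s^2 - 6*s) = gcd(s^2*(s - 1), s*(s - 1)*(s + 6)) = s^2 - s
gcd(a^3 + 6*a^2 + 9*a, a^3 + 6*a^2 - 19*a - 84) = a + 3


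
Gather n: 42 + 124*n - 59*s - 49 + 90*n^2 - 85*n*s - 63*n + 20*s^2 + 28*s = 90*n^2 + n*(61 - 85*s) + 20*s^2 - 31*s - 7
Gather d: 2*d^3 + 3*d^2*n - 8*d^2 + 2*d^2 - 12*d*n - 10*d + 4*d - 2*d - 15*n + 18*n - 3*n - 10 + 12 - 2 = 2*d^3 + d^2*(3*n - 6) + d*(-12*n - 8)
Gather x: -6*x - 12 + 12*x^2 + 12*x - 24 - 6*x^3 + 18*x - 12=-6*x^3 + 12*x^2 + 24*x - 48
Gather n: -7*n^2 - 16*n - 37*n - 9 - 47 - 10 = -7*n^2 - 53*n - 66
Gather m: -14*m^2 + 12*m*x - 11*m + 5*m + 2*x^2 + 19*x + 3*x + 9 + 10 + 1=-14*m^2 + m*(12*x - 6) + 2*x^2 + 22*x + 20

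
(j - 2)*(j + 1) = j^2 - j - 2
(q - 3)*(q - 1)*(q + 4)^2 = q^4 + 4*q^3 - 13*q^2 - 40*q + 48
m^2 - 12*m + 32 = (m - 8)*(m - 4)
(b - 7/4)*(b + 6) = b^2 + 17*b/4 - 21/2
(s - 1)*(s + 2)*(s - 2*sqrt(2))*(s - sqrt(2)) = s^4 - 3*sqrt(2)*s^3 + s^3 - 3*sqrt(2)*s^2 + 2*s^2 + 4*s + 6*sqrt(2)*s - 8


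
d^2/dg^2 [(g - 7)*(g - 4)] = 2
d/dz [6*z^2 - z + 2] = 12*z - 1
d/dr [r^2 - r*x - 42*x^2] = 2*r - x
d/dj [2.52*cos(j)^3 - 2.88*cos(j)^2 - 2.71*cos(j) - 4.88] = (-7.56*cos(j)^2 + 5.76*cos(j) + 2.71)*sin(j)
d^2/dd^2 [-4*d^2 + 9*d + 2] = -8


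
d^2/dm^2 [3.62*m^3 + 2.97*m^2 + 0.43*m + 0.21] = 21.72*m + 5.94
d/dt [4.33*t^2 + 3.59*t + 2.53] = 8.66*t + 3.59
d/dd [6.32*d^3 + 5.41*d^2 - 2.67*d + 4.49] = 18.96*d^2 + 10.82*d - 2.67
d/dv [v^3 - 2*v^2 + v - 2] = 3*v^2 - 4*v + 1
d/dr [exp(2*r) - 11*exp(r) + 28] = (2*exp(r) - 11)*exp(r)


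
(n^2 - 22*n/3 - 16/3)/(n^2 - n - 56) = (n + 2/3)/(n + 7)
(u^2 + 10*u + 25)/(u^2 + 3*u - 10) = (u + 5)/(u - 2)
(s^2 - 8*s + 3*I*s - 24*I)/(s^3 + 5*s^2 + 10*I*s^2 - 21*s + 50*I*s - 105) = (s - 8)/(s^2 + s*(5 + 7*I) + 35*I)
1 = 1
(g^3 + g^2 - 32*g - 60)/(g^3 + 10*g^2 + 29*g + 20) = (g^2 - 4*g - 12)/(g^2 + 5*g + 4)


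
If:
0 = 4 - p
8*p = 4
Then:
No Solution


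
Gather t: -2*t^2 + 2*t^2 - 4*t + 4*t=0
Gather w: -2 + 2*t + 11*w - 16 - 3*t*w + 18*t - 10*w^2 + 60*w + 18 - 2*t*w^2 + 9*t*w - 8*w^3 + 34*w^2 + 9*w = 20*t - 8*w^3 + w^2*(24 - 2*t) + w*(6*t + 80)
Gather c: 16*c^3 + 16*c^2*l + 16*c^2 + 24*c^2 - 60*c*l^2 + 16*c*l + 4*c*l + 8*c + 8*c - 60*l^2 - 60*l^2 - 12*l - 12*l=16*c^3 + c^2*(16*l + 40) + c*(-60*l^2 + 20*l + 16) - 120*l^2 - 24*l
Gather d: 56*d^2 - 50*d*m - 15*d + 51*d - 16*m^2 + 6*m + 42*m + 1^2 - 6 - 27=56*d^2 + d*(36 - 50*m) - 16*m^2 + 48*m - 32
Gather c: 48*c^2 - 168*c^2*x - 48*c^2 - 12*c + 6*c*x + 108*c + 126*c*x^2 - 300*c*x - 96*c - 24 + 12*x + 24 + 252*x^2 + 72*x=-168*c^2*x + c*(126*x^2 - 294*x) + 252*x^2 + 84*x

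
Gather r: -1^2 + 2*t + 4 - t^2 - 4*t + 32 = -t^2 - 2*t + 35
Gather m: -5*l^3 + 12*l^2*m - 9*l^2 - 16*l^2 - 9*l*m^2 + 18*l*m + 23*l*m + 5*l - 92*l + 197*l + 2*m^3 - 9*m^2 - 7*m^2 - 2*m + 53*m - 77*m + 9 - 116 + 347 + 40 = -5*l^3 - 25*l^2 + 110*l + 2*m^3 + m^2*(-9*l - 16) + m*(12*l^2 + 41*l - 26) + 280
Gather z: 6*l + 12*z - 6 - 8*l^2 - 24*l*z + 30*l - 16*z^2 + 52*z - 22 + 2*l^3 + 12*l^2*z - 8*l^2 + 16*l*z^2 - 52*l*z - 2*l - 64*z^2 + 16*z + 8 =2*l^3 - 16*l^2 + 34*l + z^2*(16*l - 80) + z*(12*l^2 - 76*l + 80) - 20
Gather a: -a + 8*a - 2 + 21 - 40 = 7*a - 21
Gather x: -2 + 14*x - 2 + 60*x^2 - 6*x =60*x^2 + 8*x - 4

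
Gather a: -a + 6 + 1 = 7 - a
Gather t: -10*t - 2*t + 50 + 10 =60 - 12*t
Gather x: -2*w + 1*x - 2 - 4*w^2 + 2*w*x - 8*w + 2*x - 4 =-4*w^2 - 10*w + x*(2*w + 3) - 6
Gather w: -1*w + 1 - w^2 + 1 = -w^2 - w + 2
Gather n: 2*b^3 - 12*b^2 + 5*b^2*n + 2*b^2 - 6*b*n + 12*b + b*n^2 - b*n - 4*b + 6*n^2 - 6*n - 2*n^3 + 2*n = 2*b^3 - 10*b^2 + 8*b - 2*n^3 + n^2*(b + 6) + n*(5*b^2 - 7*b - 4)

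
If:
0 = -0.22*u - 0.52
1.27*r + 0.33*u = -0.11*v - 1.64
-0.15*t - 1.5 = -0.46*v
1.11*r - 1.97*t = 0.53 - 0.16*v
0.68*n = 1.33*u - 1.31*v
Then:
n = -10.56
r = -0.94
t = -0.55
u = -2.36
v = 3.08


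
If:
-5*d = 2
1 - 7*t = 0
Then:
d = -2/5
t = 1/7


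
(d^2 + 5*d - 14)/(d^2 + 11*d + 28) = (d - 2)/(d + 4)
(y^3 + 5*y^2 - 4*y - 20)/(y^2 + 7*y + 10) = y - 2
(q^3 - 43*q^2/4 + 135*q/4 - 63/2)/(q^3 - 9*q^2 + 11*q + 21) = (4*q^2 - 31*q + 42)/(4*(q^2 - 6*q - 7))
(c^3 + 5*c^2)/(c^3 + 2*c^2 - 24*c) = c*(c + 5)/(c^2 + 2*c - 24)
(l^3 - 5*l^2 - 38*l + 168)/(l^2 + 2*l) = (l^3 - 5*l^2 - 38*l + 168)/(l*(l + 2))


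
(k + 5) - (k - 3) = 8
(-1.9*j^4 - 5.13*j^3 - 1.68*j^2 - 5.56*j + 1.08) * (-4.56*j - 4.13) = 8.664*j^5 + 31.2398*j^4 + 28.8477*j^3 + 32.292*j^2 + 18.038*j - 4.4604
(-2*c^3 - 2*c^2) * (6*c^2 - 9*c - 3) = -12*c^5 + 6*c^4 + 24*c^3 + 6*c^2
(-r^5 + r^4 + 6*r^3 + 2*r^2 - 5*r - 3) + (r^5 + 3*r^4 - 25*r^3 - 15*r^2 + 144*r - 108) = 4*r^4 - 19*r^3 - 13*r^2 + 139*r - 111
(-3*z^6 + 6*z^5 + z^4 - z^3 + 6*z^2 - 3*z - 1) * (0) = 0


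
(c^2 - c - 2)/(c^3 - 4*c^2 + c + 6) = 1/(c - 3)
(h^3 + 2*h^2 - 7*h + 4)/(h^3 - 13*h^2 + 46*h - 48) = (h^3 + 2*h^2 - 7*h + 4)/(h^3 - 13*h^2 + 46*h - 48)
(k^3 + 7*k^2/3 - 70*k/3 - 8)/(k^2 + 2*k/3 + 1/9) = 3*(k^2 + 2*k - 24)/(3*k + 1)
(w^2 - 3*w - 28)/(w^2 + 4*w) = (w - 7)/w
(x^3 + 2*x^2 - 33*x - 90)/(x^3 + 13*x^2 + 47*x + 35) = (x^2 - 3*x - 18)/(x^2 + 8*x + 7)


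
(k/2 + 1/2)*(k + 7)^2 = k^3/2 + 15*k^2/2 + 63*k/2 + 49/2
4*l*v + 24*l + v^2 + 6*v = (4*l + v)*(v + 6)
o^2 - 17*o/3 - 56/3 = (o - 8)*(o + 7/3)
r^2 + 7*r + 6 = (r + 1)*(r + 6)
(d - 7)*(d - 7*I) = d^2 - 7*d - 7*I*d + 49*I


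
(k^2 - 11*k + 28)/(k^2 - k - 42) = (k - 4)/(k + 6)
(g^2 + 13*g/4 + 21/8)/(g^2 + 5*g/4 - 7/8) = (2*g + 3)/(2*g - 1)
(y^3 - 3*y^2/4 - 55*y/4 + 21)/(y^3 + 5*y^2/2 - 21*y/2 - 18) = (4*y - 7)/(2*(2*y + 3))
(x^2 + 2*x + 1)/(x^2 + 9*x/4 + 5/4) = 4*(x + 1)/(4*x + 5)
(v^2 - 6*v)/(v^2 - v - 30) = v/(v + 5)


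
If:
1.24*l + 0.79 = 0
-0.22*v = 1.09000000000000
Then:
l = -0.64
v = -4.95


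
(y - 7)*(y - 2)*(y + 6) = y^3 - 3*y^2 - 40*y + 84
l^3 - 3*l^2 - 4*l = l*(l - 4)*(l + 1)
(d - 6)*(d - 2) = d^2 - 8*d + 12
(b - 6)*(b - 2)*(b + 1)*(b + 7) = b^4 - 45*b^2 + 40*b + 84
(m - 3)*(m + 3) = m^2 - 9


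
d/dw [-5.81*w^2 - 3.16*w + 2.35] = -11.62*w - 3.16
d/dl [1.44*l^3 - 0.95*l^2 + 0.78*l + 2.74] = 4.32*l^2 - 1.9*l + 0.78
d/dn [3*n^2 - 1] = 6*n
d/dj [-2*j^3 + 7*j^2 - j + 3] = -6*j^2 + 14*j - 1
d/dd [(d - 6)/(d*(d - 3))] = (-d^2 + 12*d - 18)/(d^2*(d^2 - 6*d + 9))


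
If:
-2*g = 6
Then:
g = -3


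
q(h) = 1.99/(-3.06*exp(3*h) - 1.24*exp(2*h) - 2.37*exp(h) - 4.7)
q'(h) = 1.99*(9.18*exp(3*h) + 2.48*exp(2*h) + 2.37*exp(h))/(-3.06*exp(3*h) - 1.24*exp(2*h) - 2.37*exp(h) - 4.7)^2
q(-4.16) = -0.42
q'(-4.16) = 0.00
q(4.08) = -0.00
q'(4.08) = 0.00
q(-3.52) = -0.42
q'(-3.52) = 0.01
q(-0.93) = -0.33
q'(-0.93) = 0.10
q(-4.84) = -0.42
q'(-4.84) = 0.00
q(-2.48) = -0.41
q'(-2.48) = 0.02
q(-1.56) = -0.38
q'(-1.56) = 0.05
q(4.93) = -0.00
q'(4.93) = 0.00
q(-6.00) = -0.42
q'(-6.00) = 0.00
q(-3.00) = -0.41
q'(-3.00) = 0.01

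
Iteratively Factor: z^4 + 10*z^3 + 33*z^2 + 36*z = (z)*(z^3 + 10*z^2 + 33*z + 36) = z*(z + 3)*(z^2 + 7*z + 12) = z*(z + 3)^2*(z + 4)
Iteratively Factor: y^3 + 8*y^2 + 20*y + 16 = (y + 2)*(y^2 + 6*y + 8) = (y + 2)^2*(y + 4)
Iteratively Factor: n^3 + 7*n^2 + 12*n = (n + 3)*(n^2 + 4*n) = (n + 3)*(n + 4)*(n)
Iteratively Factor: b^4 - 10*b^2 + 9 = (b + 1)*(b^3 - b^2 - 9*b + 9) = (b - 1)*(b + 1)*(b^2 - 9) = (b - 1)*(b + 1)*(b + 3)*(b - 3)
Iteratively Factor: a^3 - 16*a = (a)*(a^2 - 16) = a*(a - 4)*(a + 4)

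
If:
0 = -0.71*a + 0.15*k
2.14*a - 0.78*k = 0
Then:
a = 0.00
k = 0.00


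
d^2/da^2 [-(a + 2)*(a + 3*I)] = -2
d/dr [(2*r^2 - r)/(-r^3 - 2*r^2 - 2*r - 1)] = (2*r^4 - 2*r^3 - 6*r^2 - 4*r + 1)/(r^6 + 4*r^5 + 8*r^4 + 10*r^3 + 8*r^2 + 4*r + 1)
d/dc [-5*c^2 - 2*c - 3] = -10*c - 2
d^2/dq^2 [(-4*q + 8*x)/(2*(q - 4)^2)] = 4*(-q + 6*x - 8)/(q - 4)^4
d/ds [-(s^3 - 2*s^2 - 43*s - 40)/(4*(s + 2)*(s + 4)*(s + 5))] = (-13*s^2 - 32*s + 8)/(4*(s^4 + 12*s^3 + 52*s^2 + 96*s + 64))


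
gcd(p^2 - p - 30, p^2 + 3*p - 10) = p + 5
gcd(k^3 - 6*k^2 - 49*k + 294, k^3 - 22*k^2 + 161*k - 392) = k - 7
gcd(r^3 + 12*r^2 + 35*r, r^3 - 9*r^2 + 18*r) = r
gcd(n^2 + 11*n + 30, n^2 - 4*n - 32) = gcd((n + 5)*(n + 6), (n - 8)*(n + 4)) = 1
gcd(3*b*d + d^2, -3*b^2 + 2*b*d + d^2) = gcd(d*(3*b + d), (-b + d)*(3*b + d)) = 3*b + d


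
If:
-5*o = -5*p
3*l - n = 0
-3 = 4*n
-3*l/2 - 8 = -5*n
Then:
No Solution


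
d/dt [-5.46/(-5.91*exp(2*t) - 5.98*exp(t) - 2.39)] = (-64.5372*exp(t) - 32.6508)*exp(t)/(5.91*exp(2*t) + 5.98*exp(t) + 2.39)^2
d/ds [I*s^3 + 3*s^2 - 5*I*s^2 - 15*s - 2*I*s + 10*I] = 3*I*s^2 + s*(6 - 10*I) - 15 - 2*I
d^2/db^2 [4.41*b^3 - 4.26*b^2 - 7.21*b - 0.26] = 26.46*b - 8.52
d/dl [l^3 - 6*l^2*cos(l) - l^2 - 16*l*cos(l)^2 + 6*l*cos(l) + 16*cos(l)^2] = 6*l^2*sin(l) + 3*l^2 - 6*l*sin(l) + 16*l*sin(2*l) - 12*l*cos(l) - 2*l - 16*sin(2*l) - 16*cos(l)^2 + 6*cos(l)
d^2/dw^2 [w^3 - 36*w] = 6*w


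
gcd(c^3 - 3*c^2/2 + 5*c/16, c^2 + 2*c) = c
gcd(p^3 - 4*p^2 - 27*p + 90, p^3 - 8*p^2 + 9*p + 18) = p^2 - 9*p + 18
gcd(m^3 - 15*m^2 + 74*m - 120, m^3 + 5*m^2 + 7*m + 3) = 1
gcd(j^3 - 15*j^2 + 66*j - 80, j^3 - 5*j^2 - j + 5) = j - 5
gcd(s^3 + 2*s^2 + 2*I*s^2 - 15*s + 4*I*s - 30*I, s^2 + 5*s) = s + 5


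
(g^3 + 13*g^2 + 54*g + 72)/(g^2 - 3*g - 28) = (g^2 + 9*g + 18)/(g - 7)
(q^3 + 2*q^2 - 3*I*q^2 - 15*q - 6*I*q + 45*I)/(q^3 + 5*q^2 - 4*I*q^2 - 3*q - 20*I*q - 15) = (q - 3)/(q - I)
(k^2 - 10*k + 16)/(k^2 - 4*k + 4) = (k - 8)/(k - 2)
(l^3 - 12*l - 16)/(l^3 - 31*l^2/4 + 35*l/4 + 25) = 4*(l^2 + 4*l + 4)/(4*l^2 - 15*l - 25)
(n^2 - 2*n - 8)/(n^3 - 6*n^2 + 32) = 1/(n - 4)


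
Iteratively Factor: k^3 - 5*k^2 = (k)*(k^2 - 5*k) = k*(k - 5)*(k)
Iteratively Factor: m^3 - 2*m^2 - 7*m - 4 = (m + 1)*(m^2 - 3*m - 4) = (m - 4)*(m + 1)*(m + 1)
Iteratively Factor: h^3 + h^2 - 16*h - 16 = (h + 4)*(h^2 - 3*h - 4) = (h + 1)*(h + 4)*(h - 4)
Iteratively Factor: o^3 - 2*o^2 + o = (o)*(o^2 - 2*o + 1) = o*(o - 1)*(o - 1)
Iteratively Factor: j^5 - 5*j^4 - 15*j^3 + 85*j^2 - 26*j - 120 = (j + 1)*(j^4 - 6*j^3 - 9*j^2 + 94*j - 120) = (j - 2)*(j + 1)*(j^3 - 4*j^2 - 17*j + 60) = (j - 2)*(j + 1)*(j + 4)*(j^2 - 8*j + 15) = (j - 3)*(j - 2)*(j + 1)*(j + 4)*(j - 5)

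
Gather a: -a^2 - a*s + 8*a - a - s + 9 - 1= -a^2 + a*(7 - s) - s + 8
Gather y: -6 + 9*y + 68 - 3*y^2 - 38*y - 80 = -3*y^2 - 29*y - 18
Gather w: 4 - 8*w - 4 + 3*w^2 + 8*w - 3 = 3*w^2 - 3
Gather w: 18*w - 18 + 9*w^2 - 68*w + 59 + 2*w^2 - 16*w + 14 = 11*w^2 - 66*w + 55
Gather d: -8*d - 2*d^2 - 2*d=-2*d^2 - 10*d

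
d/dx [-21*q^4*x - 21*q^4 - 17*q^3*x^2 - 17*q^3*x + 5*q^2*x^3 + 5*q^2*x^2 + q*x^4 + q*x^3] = q*(-21*q^3 - 34*q^2*x - 17*q^2 + 15*q*x^2 + 10*q*x + 4*x^3 + 3*x^2)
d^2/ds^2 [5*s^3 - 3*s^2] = 30*s - 6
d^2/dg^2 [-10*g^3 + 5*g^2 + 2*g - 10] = 10 - 60*g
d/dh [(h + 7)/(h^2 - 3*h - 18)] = (h^2 - 3*h - (h + 7)*(2*h - 3) - 18)/(-h^2 + 3*h + 18)^2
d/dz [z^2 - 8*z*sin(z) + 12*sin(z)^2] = -8*z*cos(z) + 2*z - 8*sin(z) + 12*sin(2*z)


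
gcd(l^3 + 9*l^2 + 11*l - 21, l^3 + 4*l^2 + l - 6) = l^2 + 2*l - 3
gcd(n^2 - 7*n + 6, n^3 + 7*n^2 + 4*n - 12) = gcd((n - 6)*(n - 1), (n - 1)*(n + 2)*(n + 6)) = n - 1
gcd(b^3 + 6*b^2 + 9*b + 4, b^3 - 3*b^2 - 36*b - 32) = b^2 + 5*b + 4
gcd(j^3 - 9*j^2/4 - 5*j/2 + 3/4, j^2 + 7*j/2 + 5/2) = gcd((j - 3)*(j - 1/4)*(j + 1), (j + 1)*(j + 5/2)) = j + 1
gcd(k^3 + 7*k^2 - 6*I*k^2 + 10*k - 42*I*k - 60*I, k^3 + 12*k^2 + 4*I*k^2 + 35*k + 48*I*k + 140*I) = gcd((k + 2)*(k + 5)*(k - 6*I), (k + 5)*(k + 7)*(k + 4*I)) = k + 5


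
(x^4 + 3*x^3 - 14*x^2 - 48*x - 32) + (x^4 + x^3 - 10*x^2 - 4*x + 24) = 2*x^4 + 4*x^3 - 24*x^2 - 52*x - 8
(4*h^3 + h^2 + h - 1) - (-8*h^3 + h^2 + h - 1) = 12*h^3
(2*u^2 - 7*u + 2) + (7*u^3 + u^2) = 7*u^3 + 3*u^2 - 7*u + 2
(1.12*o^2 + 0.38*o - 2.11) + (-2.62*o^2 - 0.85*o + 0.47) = -1.5*o^2 - 0.47*o - 1.64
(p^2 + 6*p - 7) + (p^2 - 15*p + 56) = 2*p^2 - 9*p + 49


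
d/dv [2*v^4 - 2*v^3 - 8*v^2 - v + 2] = 8*v^3 - 6*v^2 - 16*v - 1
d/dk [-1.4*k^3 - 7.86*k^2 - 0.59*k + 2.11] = -4.2*k^2 - 15.72*k - 0.59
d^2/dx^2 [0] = 0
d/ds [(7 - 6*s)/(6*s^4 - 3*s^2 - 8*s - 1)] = 2*(-18*s^4 + 9*s^2 + 24*s - (6*s - 7)*(-12*s^3 + 3*s + 4) + 3)/(-6*s^4 + 3*s^2 + 8*s + 1)^2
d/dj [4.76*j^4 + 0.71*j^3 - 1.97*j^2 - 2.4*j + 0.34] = 19.04*j^3 + 2.13*j^2 - 3.94*j - 2.4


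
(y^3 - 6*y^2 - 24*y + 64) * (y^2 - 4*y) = y^5 - 10*y^4 + 160*y^2 - 256*y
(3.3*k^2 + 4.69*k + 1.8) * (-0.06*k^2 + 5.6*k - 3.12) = -0.198*k^4 + 18.1986*k^3 + 15.86*k^2 - 4.5528*k - 5.616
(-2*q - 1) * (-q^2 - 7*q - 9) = 2*q^3 + 15*q^2 + 25*q + 9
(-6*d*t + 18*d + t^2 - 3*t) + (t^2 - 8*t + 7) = -6*d*t + 18*d + 2*t^2 - 11*t + 7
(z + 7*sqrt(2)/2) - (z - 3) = 3 + 7*sqrt(2)/2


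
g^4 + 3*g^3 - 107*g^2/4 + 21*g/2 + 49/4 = (g - 7/2)*(g - 1)*(g + 1/2)*(g + 7)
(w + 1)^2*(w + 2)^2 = w^4 + 6*w^3 + 13*w^2 + 12*w + 4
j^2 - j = j*(j - 1)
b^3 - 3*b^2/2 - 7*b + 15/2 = (b - 3)*(b - 1)*(b + 5/2)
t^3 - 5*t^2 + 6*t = t*(t - 3)*(t - 2)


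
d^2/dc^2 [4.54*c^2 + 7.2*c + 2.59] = 9.08000000000000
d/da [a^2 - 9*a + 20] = 2*a - 9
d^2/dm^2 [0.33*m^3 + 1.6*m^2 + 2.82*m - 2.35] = 1.98*m + 3.2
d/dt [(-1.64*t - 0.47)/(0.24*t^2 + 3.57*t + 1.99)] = (0.3936*t^2 + 0.2256*t - 1.5857)/(0.0576*t^4 + 1.7136*t^3 + 13.7001*t^2 + 14.2086*t + 3.9601)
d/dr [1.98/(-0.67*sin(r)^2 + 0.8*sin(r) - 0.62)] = (2.6532*sin(r) - 1.584)*cos(r)/(0.67*sin(r)^2 - 0.8*sin(r) + 0.62)^2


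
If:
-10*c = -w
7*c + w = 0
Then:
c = 0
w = 0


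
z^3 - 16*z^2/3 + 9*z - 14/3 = (z - 7/3)*(z - 2)*(z - 1)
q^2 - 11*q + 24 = (q - 8)*(q - 3)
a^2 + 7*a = a*(a + 7)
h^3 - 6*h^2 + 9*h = h*(h - 3)^2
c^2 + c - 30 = (c - 5)*(c + 6)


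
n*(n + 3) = n^2 + 3*n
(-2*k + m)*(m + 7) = -2*k*m - 14*k + m^2 + 7*m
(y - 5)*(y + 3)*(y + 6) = y^3 + 4*y^2 - 27*y - 90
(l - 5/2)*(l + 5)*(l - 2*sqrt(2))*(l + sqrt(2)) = l^4 - sqrt(2)*l^3 + 5*l^3/2 - 33*l^2/2 - 5*sqrt(2)*l^2/2 - 10*l + 25*sqrt(2)*l/2 + 50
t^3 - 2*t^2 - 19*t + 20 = (t - 5)*(t - 1)*(t + 4)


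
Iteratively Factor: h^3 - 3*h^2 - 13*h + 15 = (h - 1)*(h^2 - 2*h - 15) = (h - 5)*(h - 1)*(h + 3)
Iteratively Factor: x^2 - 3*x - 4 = (x + 1)*(x - 4)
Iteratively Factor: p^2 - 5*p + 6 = (p - 3)*(p - 2)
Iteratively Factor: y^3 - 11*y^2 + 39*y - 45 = (y - 3)*(y^2 - 8*y + 15) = (y - 5)*(y - 3)*(y - 3)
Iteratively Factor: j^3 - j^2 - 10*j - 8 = (j + 2)*(j^2 - 3*j - 4) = (j - 4)*(j + 2)*(j + 1)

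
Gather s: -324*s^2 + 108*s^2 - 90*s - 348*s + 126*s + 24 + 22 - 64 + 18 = -216*s^2 - 312*s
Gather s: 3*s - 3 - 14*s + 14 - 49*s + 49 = 60 - 60*s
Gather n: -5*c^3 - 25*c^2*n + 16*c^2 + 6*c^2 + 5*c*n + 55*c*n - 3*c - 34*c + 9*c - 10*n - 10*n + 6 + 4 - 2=-5*c^3 + 22*c^2 - 28*c + n*(-25*c^2 + 60*c - 20) + 8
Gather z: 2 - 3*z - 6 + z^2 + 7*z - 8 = z^2 + 4*z - 12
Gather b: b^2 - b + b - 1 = b^2 - 1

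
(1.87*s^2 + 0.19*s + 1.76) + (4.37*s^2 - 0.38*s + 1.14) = 6.24*s^2 - 0.19*s + 2.9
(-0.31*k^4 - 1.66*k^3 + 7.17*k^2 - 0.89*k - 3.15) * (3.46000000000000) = -1.0726*k^4 - 5.7436*k^3 + 24.8082*k^2 - 3.0794*k - 10.899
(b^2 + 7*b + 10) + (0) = b^2 + 7*b + 10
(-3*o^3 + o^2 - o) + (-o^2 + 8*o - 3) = -3*o^3 + 7*o - 3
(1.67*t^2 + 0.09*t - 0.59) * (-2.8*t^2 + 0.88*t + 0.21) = -4.676*t^4 + 1.2176*t^3 + 2.0819*t^2 - 0.5003*t - 0.1239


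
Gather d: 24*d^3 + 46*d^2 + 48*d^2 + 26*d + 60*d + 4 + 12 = 24*d^3 + 94*d^2 + 86*d + 16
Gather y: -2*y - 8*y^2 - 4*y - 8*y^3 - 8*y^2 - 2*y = -8*y^3 - 16*y^2 - 8*y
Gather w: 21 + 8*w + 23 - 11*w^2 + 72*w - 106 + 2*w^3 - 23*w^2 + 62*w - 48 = 2*w^3 - 34*w^2 + 142*w - 110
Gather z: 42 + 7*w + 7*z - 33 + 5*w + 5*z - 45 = 12*w + 12*z - 36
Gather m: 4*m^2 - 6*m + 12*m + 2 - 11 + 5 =4*m^2 + 6*m - 4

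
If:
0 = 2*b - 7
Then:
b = 7/2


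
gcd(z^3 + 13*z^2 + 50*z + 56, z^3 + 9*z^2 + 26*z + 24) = z^2 + 6*z + 8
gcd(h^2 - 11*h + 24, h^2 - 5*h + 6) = h - 3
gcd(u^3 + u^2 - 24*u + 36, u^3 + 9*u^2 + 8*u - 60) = u^2 + 4*u - 12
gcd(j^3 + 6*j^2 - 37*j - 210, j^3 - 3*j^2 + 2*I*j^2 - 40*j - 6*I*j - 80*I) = j + 5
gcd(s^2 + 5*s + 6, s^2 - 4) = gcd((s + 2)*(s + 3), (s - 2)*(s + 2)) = s + 2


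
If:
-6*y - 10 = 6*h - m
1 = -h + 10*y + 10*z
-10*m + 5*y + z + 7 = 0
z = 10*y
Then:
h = -685/443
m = 1534/2215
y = -11/2215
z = -22/443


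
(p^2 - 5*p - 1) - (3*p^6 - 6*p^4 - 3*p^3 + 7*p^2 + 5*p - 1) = -3*p^6 + 6*p^4 + 3*p^3 - 6*p^2 - 10*p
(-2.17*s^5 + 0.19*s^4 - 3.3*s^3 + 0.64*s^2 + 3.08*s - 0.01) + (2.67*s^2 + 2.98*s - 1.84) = -2.17*s^5 + 0.19*s^4 - 3.3*s^3 + 3.31*s^2 + 6.06*s - 1.85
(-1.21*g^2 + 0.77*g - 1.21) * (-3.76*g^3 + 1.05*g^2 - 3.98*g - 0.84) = 4.5496*g^5 - 4.1657*g^4 + 10.1739*g^3 - 3.3187*g^2 + 4.169*g + 1.0164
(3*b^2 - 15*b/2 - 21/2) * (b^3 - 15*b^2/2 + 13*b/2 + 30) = 3*b^5 - 30*b^4 + 261*b^3/4 + 120*b^2 - 1173*b/4 - 315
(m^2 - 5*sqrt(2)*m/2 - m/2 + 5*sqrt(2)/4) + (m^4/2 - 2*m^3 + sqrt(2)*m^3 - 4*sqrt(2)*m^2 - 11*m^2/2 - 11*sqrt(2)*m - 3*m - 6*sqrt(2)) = m^4/2 - 2*m^3 + sqrt(2)*m^3 - 4*sqrt(2)*m^2 - 9*m^2/2 - 27*sqrt(2)*m/2 - 7*m/2 - 19*sqrt(2)/4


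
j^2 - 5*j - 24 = (j - 8)*(j + 3)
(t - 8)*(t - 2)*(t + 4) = t^3 - 6*t^2 - 24*t + 64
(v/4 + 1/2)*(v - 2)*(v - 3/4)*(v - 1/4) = v^4/4 - v^3/4 - 61*v^2/64 + v - 3/16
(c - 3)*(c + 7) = c^2 + 4*c - 21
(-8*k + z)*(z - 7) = -8*k*z + 56*k + z^2 - 7*z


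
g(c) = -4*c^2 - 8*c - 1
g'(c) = -8*c - 8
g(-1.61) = 1.51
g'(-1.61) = 4.88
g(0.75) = -9.25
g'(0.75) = -14.00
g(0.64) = -7.76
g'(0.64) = -13.12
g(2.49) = -45.72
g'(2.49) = -27.92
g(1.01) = -13.16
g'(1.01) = -16.08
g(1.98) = -32.52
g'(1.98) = -23.84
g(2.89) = -57.53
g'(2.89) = -31.12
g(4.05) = -99.01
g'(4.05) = -40.40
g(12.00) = -673.00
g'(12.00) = -104.00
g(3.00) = -61.00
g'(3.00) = -32.00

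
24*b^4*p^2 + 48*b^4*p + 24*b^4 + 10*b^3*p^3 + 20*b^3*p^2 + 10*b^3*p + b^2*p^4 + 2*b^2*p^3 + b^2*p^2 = (4*b + p)*(6*b + p)*(b*p + b)^2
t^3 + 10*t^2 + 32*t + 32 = (t + 2)*(t + 4)^2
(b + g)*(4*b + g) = 4*b^2 + 5*b*g + g^2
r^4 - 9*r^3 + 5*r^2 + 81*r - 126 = (r - 7)*(r - 3)*(r - 2)*(r + 3)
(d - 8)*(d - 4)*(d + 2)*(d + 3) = d^4 - 7*d^3 - 22*d^2 + 88*d + 192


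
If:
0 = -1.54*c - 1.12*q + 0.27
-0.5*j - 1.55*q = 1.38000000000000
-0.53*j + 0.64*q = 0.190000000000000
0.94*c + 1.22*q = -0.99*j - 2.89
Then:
No Solution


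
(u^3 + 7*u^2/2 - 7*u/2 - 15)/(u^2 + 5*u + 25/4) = 2*(u^2 + u - 6)/(2*u + 5)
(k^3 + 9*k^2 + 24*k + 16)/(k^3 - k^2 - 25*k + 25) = (k^3 + 9*k^2 + 24*k + 16)/(k^3 - k^2 - 25*k + 25)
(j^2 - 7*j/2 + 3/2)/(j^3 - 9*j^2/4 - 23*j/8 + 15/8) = 4/(4*j + 5)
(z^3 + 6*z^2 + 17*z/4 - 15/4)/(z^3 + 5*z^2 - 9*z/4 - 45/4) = (2*z - 1)/(2*z - 3)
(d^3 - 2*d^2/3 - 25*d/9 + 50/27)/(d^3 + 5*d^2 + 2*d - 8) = (27*d^3 - 18*d^2 - 75*d + 50)/(27*(d^3 + 5*d^2 + 2*d - 8))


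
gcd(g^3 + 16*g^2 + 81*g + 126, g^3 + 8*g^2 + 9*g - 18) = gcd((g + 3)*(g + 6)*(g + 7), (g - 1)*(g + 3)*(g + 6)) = g^2 + 9*g + 18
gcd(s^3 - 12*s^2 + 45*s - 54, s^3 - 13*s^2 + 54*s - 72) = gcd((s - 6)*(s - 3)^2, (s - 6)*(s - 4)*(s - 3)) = s^2 - 9*s + 18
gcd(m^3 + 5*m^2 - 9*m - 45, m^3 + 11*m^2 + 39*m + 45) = m^2 + 8*m + 15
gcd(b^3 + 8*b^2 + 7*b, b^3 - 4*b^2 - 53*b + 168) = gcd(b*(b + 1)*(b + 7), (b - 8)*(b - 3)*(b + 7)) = b + 7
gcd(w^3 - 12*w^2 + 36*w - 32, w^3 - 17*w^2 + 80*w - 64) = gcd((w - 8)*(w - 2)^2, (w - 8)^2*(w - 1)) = w - 8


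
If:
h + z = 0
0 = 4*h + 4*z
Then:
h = -z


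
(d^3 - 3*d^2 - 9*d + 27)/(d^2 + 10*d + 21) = (d^2 - 6*d + 9)/(d + 7)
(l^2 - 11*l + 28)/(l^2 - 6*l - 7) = (l - 4)/(l + 1)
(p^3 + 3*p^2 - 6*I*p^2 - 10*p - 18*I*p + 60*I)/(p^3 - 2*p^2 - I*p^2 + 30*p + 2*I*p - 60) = (p + 5)/(p + 5*I)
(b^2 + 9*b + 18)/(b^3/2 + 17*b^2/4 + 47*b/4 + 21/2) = 4*(b + 6)/(2*b^2 + 11*b + 14)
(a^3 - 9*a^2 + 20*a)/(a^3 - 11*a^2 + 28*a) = (a - 5)/(a - 7)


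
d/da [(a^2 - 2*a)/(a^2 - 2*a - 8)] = 16*(1 - a)/(a^4 - 4*a^3 - 12*a^2 + 32*a + 64)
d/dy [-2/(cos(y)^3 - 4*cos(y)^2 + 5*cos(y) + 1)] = 2*(-3*cos(y)^2 + 8*cos(y) - 5)*sin(y)/(cos(y)^3 - 4*cos(y)^2 + 5*cos(y) + 1)^2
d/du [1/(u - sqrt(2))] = -1/(u - sqrt(2))^2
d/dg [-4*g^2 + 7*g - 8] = 7 - 8*g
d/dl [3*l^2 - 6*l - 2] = 6*l - 6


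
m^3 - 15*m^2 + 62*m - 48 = (m - 8)*(m - 6)*(m - 1)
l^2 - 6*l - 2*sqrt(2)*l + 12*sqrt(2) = (l - 6)*(l - 2*sqrt(2))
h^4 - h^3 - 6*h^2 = h^2*(h - 3)*(h + 2)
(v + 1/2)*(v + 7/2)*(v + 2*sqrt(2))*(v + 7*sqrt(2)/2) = v^4 + 4*v^3 + 11*sqrt(2)*v^3/2 + 63*v^2/4 + 22*sqrt(2)*v^2 + 77*sqrt(2)*v/8 + 56*v + 49/2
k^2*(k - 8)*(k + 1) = k^4 - 7*k^3 - 8*k^2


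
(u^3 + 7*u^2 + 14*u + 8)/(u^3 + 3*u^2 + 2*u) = (u + 4)/u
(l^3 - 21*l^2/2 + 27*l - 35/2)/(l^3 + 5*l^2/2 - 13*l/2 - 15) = (l^2 - 8*l + 7)/(l^2 + 5*l + 6)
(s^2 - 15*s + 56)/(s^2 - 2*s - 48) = (s - 7)/(s + 6)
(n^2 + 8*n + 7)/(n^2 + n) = (n + 7)/n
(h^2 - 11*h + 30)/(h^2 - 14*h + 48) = (h - 5)/(h - 8)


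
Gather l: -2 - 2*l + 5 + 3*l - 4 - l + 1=0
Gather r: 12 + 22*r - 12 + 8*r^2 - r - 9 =8*r^2 + 21*r - 9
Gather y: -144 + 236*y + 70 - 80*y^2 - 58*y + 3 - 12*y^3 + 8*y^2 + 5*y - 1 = -12*y^3 - 72*y^2 + 183*y - 72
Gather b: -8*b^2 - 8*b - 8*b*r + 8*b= -8*b^2 - 8*b*r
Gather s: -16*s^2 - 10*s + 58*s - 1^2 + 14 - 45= -16*s^2 + 48*s - 32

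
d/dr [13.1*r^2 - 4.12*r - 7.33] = 26.2*r - 4.12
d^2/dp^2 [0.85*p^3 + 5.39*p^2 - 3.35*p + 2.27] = 5.1*p + 10.78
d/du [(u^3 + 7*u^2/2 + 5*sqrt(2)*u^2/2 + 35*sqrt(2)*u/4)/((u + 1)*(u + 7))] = (4*u^4 + 64*u^3 + 45*sqrt(2)*u^2 + 196*u^2 + 196*u + 140*sqrt(2)*u + 245*sqrt(2))/(4*(u^4 + 16*u^3 + 78*u^2 + 112*u + 49))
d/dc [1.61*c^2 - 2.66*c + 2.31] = 3.22*c - 2.66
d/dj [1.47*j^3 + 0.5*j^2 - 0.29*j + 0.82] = 4.41*j^2 + 1.0*j - 0.29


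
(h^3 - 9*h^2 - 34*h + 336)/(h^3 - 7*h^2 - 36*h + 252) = (h - 8)/(h - 6)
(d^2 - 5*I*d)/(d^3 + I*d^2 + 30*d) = 1/(d + 6*I)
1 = 1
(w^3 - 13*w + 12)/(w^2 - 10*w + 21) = (w^2 + 3*w - 4)/(w - 7)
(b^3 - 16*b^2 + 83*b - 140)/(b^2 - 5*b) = b - 11 + 28/b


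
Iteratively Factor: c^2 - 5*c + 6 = (c - 2)*(c - 3)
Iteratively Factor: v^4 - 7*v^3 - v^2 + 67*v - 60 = (v + 3)*(v^3 - 10*v^2 + 29*v - 20) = (v - 1)*(v + 3)*(v^2 - 9*v + 20) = (v - 5)*(v - 1)*(v + 3)*(v - 4)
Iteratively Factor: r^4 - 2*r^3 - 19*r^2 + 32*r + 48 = (r + 1)*(r^3 - 3*r^2 - 16*r + 48) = (r - 3)*(r + 1)*(r^2 - 16) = (r - 4)*(r - 3)*(r + 1)*(r + 4)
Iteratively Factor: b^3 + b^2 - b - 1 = (b + 1)*(b^2 - 1) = (b + 1)^2*(b - 1)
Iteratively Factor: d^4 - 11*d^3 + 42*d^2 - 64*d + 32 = (d - 1)*(d^3 - 10*d^2 + 32*d - 32) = (d - 4)*(d - 1)*(d^2 - 6*d + 8) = (d - 4)^2*(d - 1)*(d - 2)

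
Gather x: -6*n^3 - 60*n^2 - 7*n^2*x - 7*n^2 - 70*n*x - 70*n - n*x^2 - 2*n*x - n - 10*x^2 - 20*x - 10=-6*n^3 - 67*n^2 - 71*n + x^2*(-n - 10) + x*(-7*n^2 - 72*n - 20) - 10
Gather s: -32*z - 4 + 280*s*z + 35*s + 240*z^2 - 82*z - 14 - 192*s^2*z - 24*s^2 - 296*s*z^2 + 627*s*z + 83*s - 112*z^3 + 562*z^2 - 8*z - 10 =s^2*(-192*z - 24) + s*(-296*z^2 + 907*z + 118) - 112*z^3 + 802*z^2 - 122*z - 28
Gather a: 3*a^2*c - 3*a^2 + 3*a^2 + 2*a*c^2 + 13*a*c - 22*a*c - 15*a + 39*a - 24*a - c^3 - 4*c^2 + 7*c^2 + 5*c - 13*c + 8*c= 3*a^2*c + a*(2*c^2 - 9*c) - c^3 + 3*c^2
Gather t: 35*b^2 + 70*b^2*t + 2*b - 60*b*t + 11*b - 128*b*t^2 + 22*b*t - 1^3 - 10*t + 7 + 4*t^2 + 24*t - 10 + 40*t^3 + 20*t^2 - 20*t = 35*b^2 + 13*b + 40*t^3 + t^2*(24 - 128*b) + t*(70*b^2 - 38*b - 6) - 4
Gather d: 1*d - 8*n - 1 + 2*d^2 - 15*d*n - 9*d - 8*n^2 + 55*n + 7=2*d^2 + d*(-15*n - 8) - 8*n^2 + 47*n + 6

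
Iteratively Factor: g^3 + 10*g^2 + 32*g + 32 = (g + 2)*(g^2 + 8*g + 16) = (g + 2)*(g + 4)*(g + 4)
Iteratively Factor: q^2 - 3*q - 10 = (q + 2)*(q - 5)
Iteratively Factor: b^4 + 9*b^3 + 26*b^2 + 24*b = (b + 3)*(b^3 + 6*b^2 + 8*b) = (b + 2)*(b + 3)*(b^2 + 4*b) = (b + 2)*(b + 3)*(b + 4)*(b)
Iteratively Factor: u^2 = (u)*(u)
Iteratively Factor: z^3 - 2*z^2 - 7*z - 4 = (z + 1)*(z^2 - 3*z - 4) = (z + 1)^2*(z - 4)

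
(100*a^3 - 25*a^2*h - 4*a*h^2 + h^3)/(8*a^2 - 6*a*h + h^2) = (25*a^2 - h^2)/(2*a - h)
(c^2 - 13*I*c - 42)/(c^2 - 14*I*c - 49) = (c - 6*I)/(c - 7*I)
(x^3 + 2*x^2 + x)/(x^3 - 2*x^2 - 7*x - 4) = x/(x - 4)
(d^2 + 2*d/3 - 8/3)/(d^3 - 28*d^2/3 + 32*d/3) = (d + 2)/(d*(d - 8))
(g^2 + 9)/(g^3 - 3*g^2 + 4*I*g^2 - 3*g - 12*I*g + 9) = (g - 3*I)/(g^2 + g*(-3 + I) - 3*I)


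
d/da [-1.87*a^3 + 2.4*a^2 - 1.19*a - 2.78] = -5.61*a^2 + 4.8*a - 1.19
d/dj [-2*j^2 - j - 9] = -4*j - 1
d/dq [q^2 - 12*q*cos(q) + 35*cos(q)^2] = 12*q*sin(q) + 2*q - 35*sin(2*q) - 12*cos(q)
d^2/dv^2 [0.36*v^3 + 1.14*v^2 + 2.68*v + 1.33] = 2.16*v + 2.28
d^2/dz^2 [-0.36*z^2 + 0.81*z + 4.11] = -0.720000000000000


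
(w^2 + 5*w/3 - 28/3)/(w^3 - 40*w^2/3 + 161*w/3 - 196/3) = (w + 4)/(w^2 - 11*w + 28)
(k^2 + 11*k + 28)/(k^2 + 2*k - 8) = (k + 7)/(k - 2)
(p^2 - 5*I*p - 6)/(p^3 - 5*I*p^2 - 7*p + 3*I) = (p - 2*I)/(p^2 - 2*I*p - 1)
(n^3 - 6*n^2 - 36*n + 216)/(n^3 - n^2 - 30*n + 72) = (n^2 - 12*n + 36)/(n^2 - 7*n + 12)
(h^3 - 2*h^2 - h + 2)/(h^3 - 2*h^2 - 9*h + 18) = (h^2 - 1)/(h^2 - 9)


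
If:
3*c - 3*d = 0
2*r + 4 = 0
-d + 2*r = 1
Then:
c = -5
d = -5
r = -2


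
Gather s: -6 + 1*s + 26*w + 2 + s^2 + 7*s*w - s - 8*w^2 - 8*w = s^2 + 7*s*w - 8*w^2 + 18*w - 4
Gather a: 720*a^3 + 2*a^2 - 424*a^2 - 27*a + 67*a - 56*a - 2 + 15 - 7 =720*a^3 - 422*a^2 - 16*a + 6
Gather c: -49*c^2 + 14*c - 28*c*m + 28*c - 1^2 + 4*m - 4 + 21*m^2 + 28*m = -49*c^2 + c*(42 - 28*m) + 21*m^2 + 32*m - 5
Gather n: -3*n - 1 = -3*n - 1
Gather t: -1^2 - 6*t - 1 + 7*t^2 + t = 7*t^2 - 5*t - 2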